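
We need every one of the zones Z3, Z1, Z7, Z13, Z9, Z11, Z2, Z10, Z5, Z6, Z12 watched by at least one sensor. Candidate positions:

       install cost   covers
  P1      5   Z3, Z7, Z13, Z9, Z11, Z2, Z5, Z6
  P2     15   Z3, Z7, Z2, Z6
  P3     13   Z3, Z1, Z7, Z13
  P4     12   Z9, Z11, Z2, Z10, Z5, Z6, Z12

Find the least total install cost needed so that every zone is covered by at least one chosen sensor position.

P3, P4 cover every zone at install cost 13 + 12 = 25.
Any cover uses at least 2 sensor positions; among all covering selections none totals below 25.

25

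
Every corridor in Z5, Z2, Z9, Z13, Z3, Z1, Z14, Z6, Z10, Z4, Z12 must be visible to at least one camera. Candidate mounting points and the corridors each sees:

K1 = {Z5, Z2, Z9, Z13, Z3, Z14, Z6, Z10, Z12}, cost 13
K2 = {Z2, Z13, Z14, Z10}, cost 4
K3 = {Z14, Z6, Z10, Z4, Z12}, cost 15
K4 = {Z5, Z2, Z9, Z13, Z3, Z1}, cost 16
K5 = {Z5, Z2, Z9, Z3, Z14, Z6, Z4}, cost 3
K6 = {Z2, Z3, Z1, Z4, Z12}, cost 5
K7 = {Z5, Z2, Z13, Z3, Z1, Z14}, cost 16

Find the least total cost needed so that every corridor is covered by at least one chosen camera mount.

12

K2, K5, K6 cover every corridor at cost 4 + 3 + 5 = 12.
Any cover uses at least 2 camera mounts; among all covering selections none totals below 12.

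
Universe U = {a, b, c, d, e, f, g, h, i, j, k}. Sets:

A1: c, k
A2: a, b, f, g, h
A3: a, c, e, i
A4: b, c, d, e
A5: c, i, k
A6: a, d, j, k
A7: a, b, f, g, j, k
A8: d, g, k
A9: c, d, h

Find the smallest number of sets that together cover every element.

3

A2, A3, A6 together cover {a, b, c, d, e, f, g, h, i, j, k} — every element.
No 2 of the 9 sets cover everything (all 36 pairs fall short), so 3 is minimum.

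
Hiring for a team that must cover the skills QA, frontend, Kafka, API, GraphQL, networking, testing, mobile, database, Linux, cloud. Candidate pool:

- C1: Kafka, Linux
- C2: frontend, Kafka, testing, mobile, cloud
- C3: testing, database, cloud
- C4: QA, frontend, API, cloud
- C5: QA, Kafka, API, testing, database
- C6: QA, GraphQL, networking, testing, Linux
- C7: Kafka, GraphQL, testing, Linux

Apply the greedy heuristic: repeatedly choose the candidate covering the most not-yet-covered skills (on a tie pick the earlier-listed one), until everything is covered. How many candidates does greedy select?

3

Pick 1: C2 covers 5 new skills (frontend, Kafka, testing, mobile, cloud).
Pick 2: C6 covers 4 new skills (QA, GraphQL, networking, Linux).
Pick 3: C5 covers 2 new skills (API, database).
Greedy uses 3 candidates.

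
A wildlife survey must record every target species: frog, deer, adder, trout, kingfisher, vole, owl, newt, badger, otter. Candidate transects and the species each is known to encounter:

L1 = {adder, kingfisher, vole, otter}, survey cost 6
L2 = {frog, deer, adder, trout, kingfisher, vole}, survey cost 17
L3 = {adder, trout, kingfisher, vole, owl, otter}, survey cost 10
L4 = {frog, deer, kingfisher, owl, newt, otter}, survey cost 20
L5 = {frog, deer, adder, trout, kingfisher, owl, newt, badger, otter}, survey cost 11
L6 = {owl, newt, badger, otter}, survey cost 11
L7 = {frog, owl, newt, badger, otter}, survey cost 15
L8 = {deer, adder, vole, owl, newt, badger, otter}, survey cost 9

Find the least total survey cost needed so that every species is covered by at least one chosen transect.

17

L1, L5 cover every species at survey cost 6 + 11 = 17.
Any cover uses at least 2 transects; among all covering selections none totals below 17.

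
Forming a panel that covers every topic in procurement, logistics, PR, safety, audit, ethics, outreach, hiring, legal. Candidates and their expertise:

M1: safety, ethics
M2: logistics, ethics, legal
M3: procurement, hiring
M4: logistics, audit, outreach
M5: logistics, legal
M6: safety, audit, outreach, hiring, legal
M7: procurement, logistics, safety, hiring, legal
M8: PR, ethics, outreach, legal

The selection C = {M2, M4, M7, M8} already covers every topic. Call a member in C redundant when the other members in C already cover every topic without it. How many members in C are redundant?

Drop M2: the rest still cover every topic — redundant.
Drop M4: audit uncovered — not redundant.
Drop M7: procurement, safety, hiring uncovered — not redundant.
Drop M8: PR uncovered — not redundant.
1 redundant: M2.

1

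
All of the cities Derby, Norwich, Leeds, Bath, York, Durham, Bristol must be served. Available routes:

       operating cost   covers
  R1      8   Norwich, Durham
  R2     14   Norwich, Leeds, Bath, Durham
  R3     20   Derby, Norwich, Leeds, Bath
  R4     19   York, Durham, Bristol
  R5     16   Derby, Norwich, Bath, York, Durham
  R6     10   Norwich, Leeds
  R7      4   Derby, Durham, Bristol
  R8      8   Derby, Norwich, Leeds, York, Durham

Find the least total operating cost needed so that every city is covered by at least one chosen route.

R2, R7, R8 cover every city at operating cost 14 + 4 + 8 = 26.
Any cover uses at least 2 routes; among all covering selections none totals below 26.

26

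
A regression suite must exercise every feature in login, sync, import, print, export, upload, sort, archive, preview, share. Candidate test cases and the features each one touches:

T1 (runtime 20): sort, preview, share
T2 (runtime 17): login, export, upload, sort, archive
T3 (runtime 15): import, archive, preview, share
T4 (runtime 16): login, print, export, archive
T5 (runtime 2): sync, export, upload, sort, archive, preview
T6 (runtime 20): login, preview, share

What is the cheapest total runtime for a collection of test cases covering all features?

T3, T4, T5 cover every feature at runtime 15 + 16 + 2 = 33.
Any cover uses at least 3 test cases; among all covering selections none totals below 33.

33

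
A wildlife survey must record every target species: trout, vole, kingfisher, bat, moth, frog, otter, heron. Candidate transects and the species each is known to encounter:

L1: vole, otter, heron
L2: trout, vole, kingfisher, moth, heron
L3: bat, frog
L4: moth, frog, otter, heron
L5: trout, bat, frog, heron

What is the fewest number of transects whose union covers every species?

3

L1, L2, L3 together cover {trout, vole, kingfisher, bat, moth, frog, otter, heron} — every species.
No 2 of the 5 transects cover everything (all 10 pairs fall short), so 3 is minimum.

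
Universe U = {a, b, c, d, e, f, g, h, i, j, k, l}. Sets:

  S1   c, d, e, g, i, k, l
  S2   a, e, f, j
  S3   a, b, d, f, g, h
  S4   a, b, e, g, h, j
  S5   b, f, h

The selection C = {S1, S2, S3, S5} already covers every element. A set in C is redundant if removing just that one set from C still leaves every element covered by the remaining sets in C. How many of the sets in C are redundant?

2

Drop S1: c, i, k, l uncovered — not redundant.
Drop S2: j uncovered — not redundant.
Drop S3: the rest still cover every element — redundant.
Drop S5: the rest still cover every element — redundant.
2 redundant: S3, S5.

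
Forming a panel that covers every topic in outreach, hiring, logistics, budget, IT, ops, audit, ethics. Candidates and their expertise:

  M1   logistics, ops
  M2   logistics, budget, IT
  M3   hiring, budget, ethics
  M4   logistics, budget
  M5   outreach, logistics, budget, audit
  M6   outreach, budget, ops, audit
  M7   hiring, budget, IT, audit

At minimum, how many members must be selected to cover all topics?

M2, M3, M6 together cover {outreach, hiring, logistics, budget, IT, ops, audit, ethics} — every topic.
No 2 of the 7 members cover everything (all 21 pairs fall short), so 3 is minimum.

3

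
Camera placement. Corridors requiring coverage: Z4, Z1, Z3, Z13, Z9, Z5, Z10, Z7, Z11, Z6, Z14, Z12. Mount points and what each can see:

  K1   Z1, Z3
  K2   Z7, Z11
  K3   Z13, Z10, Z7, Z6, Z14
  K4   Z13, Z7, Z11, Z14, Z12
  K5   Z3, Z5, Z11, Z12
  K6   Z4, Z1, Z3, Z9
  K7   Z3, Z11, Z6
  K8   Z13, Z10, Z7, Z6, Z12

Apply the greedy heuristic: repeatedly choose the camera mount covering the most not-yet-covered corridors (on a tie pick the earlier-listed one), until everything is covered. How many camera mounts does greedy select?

3

Pick 1: K3 covers 5 new corridors (Z13, Z10, Z7, Z6, Z14).
Pick 2: K5 covers 4 new corridors (Z3, Z5, Z11, Z12).
Pick 3: K6 covers 3 new corridors (Z4, Z1, Z9).
Greedy uses 3 camera mounts.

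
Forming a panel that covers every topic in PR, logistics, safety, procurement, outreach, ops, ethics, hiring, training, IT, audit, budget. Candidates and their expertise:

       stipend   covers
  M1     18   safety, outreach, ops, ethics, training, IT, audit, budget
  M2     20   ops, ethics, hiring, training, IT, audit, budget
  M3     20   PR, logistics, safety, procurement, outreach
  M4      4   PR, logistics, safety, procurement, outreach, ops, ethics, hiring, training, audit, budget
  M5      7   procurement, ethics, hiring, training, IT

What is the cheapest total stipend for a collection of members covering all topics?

M4, M5 cover every topic at stipend 4 + 7 = 11.
Any cover uses at least 2 members; among all covering selections none totals below 11.

11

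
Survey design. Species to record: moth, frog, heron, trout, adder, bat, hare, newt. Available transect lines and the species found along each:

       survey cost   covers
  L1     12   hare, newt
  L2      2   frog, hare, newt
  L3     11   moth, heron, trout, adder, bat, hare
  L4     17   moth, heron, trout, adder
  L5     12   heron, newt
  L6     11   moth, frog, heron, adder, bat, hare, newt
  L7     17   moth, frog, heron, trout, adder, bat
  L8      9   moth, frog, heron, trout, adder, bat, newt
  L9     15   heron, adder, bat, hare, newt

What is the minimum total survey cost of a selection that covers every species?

L2, L8 cover every species at survey cost 2 + 9 = 11.
Any cover uses at least 2 transects; among all covering selections none totals below 11.

11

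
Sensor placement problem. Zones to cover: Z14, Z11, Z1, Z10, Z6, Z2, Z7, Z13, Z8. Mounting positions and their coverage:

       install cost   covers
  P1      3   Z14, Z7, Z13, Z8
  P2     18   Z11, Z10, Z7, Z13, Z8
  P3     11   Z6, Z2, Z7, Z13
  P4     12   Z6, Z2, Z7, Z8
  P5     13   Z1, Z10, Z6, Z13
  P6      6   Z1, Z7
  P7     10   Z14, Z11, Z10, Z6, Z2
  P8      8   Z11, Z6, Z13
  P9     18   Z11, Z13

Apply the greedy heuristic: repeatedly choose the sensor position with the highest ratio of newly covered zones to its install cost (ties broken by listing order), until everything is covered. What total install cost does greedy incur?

19

Pick 1: P1 adds 4 new (Z14, Z7, Z13, Z8) at install cost 3 (ratio 4/3).
Pick 2: P7 adds 4 new (Z11, Z10, Z6, Z2) at install cost 10 (ratio 4/10).
Pick 3: P6 adds 1 new (Z1) at install cost 6 (ratio 1/6).
Greedy total install cost: 3 + 10 + 6 = 19.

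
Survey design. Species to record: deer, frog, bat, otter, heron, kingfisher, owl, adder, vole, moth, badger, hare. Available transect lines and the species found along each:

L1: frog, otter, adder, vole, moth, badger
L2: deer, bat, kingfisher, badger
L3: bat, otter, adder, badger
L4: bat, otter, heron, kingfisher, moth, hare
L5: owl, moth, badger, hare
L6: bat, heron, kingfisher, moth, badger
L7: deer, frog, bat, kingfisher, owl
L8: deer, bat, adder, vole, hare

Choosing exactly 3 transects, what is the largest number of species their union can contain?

Choosing L1, L4, L7 covers {deer, frog, bat, otter, heron, kingfisher, owl, adder, vole, moth, badger, hare} — 12 species.
That is all 12 species.

12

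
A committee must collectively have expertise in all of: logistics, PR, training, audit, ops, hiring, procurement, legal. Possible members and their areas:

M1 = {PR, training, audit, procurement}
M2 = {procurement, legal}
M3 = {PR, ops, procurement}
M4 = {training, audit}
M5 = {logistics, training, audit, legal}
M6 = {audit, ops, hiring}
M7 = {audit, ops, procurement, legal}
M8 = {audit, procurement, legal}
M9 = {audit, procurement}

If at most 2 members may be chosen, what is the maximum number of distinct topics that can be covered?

Choosing M3, M5 covers {logistics, PR, training, audit, ops, procurement, legal} — 7 topics.
No choice of 2 members does better; here hiring is left uncovered.

7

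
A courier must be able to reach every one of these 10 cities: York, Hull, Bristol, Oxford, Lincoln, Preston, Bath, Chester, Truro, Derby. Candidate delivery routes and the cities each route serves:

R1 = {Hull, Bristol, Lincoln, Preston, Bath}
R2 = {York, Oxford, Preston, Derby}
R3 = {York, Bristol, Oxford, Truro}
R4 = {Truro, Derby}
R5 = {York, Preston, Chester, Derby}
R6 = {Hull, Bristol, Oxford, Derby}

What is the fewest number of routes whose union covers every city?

3

R1, R3, R5 together cover {York, Hull, Bristol, Oxford, Lincoln, Preston, Bath, Chester, Truro, Derby} — every city.
No 2 of the 6 routes cover everything (all 15 pairs fall short), so 3 is minimum.
Greedy (largest uncovered first) would take R1, R2, R3, R5 — 4 routes — but 3 suffice.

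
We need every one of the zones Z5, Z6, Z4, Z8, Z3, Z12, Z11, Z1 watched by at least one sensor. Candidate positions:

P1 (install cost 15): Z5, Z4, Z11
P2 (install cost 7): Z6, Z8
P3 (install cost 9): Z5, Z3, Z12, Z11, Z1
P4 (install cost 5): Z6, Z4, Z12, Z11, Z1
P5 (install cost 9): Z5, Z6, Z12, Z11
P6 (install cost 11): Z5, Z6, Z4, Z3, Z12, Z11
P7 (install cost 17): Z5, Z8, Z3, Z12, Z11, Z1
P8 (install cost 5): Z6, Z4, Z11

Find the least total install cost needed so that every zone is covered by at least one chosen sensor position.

21

P2, P3, P4 cover every zone at install cost 7 + 9 + 5 = 21.
Any cover uses at least 2 sensor positions; among all covering selections none totals below 21.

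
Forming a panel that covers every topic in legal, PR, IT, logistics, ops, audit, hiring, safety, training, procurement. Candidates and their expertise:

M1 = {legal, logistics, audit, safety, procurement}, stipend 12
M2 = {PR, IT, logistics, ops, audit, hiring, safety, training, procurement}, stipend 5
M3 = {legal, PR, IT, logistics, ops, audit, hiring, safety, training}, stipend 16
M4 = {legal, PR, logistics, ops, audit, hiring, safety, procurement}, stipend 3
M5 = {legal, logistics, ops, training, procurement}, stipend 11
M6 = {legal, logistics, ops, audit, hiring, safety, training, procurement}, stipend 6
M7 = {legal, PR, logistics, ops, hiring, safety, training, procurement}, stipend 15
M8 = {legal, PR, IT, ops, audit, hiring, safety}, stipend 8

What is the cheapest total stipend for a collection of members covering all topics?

8

M2, M4 cover every topic at stipend 5 + 3 = 8.
Any cover uses at least 2 members; among all covering selections none totals below 8.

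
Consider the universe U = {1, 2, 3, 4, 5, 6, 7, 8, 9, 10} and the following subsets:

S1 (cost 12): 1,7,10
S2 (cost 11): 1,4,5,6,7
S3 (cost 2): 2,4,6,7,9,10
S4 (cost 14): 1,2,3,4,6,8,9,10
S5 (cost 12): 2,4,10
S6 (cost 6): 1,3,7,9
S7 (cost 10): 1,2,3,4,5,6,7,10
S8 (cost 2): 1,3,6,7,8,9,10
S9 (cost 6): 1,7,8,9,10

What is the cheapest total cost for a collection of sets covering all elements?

12

S7, S8 cover every element at cost 10 + 2 = 12.
Any cover uses at least 2 sets; among all covering selections none totals below 12.
Greedy by coverage-per-cost would pick S8, S3, S7 for 14 — worse than the optimum 12.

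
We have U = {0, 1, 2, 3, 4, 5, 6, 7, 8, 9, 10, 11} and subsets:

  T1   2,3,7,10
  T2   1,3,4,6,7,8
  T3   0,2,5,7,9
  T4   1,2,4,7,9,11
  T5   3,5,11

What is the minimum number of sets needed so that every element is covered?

4

T1, T2, T3, T4 together cover {0, 1, 2, 3, 4, 5, 6, 7, 8, 9, 10, 11} — every element.
No 3 of the 5 sets cover everything (all 10 triples fall short), so 4 is minimum.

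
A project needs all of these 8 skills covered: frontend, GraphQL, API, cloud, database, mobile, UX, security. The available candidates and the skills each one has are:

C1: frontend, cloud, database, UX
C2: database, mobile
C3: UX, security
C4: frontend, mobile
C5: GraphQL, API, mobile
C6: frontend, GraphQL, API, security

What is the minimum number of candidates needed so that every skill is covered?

C1, C2, C6 together cover {frontend, GraphQL, API, cloud, database, mobile, UX, security} — every skill.
No 2 of the 6 candidates cover everything (all 15 pairs fall short), so 3 is minimum.

3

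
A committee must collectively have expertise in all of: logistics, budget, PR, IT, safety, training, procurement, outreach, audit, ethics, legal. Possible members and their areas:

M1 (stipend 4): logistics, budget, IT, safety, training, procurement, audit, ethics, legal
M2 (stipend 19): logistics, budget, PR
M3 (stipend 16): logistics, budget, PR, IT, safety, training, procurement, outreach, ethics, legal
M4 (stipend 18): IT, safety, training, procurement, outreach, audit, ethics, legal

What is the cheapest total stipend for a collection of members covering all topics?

M1, M3 cover every topic at stipend 4 + 16 = 20.
Any cover uses at least 2 members; among all covering selections none totals below 20.

20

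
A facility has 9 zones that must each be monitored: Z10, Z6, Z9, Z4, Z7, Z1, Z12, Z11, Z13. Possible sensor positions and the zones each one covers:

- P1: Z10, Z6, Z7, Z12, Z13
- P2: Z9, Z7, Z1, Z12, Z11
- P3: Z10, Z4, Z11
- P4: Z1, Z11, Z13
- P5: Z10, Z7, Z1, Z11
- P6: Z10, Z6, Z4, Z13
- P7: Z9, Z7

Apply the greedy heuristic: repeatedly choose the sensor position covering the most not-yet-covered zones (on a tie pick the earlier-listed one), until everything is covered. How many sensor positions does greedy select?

3

Pick 1: P1 covers 5 new zones (Z10, Z6, Z7, Z12, Z13).
Pick 2: P2 covers 3 new zones (Z9, Z1, Z11).
Pick 3: P3 covers 1 new zones (Z4).
Greedy uses 3 sensor positions. (The true minimum is 2.)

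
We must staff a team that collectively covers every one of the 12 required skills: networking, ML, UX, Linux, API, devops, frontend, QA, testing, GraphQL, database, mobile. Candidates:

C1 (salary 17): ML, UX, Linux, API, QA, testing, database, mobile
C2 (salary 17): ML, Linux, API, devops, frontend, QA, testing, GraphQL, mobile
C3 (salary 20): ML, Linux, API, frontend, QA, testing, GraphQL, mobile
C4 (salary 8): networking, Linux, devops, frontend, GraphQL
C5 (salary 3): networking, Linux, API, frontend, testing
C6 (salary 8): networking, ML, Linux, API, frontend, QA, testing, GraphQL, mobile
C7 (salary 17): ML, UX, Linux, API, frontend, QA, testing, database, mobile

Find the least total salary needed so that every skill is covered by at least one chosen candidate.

C1, C4 cover every skill at salary 17 + 8 = 25.
Any cover uses at least 2 candidates; among all covering selections none totals below 25.
Greedy by coverage-per-salary would pick C5, C6, C4, C1 for 36 — worse than the optimum 25.

25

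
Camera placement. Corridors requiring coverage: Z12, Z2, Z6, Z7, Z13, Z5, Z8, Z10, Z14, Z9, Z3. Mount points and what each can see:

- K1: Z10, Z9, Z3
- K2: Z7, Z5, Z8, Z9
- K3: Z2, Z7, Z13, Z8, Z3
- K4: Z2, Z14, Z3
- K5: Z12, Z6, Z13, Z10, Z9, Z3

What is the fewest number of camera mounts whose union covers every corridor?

K2, K4, K5 together cover {Z12, Z2, Z6, Z7, Z13, Z5, Z8, Z10, Z14, Z9, Z3} — every corridor.
No 2 of the 5 camera mounts cover everything (all 10 pairs fall short), so 3 is minimum.

3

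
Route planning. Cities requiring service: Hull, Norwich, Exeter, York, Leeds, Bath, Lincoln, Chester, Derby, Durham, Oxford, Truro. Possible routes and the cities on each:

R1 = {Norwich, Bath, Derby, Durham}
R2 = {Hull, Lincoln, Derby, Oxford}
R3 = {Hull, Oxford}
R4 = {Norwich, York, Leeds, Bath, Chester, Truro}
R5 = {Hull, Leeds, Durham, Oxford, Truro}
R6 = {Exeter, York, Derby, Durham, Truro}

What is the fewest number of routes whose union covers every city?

3

R2, R4, R6 together cover {Hull, Norwich, Exeter, York, Leeds, Bath, Lincoln, Chester, Derby, Durham, Oxford, Truro} — every city.
No 2 of the 6 routes cover everything (all 15 pairs fall short), so 3 is minimum.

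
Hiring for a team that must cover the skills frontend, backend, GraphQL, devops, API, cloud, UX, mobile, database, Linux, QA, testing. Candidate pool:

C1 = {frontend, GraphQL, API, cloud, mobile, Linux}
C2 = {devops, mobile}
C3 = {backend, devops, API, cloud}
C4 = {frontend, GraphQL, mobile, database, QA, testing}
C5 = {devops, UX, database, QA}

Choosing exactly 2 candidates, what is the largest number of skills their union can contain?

Choosing C1, C5 covers {frontend, GraphQL, devops, API, cloud, UX, mobile, database, Linux, QA} — 10 skills.
No choice of 2 candidates does better; here backend, testing are left uncovered.

10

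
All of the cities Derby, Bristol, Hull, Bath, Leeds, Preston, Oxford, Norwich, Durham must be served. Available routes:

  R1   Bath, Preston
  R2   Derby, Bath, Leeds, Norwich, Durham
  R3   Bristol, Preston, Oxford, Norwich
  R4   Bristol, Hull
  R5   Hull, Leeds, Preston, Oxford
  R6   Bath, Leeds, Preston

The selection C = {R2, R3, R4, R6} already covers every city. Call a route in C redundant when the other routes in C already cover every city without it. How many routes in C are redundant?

1

Drop R2: Derby, Durham uncovered — not redundant.
Drop R3: Oxford uncovered — not redundant.
Drop R4: Hull uncovered — not redundant.
Drop R6: the rest still cover every city — redundant.
1 redundant: R6.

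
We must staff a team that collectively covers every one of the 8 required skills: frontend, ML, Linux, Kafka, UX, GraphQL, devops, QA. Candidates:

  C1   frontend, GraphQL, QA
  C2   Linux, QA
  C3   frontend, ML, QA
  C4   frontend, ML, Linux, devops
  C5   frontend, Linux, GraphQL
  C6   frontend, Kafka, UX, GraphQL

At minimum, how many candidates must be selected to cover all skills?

3

C1, C4, C6 together cover {frontend, ML, Linux, Kafka, UX, GraphQL, devops, QA} — every skill.
No 2 of the 6 candidates cover everything (all 15 pairs fall short), so 3 is minimum.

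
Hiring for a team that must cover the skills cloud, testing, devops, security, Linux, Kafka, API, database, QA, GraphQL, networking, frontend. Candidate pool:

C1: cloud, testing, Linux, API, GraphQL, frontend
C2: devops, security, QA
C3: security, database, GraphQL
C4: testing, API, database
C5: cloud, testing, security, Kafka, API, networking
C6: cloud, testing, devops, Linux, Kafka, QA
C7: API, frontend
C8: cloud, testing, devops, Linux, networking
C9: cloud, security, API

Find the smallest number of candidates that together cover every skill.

4

C1, C2, C3, C5 together cover {cloud, testing, devops, security, Linux, Kafka, API, database, QA, GraphQL, networking, frontend} — every skill.
No 3 of the 9 candidates cover everything (all 84 triples fall short), so 4 is minimum.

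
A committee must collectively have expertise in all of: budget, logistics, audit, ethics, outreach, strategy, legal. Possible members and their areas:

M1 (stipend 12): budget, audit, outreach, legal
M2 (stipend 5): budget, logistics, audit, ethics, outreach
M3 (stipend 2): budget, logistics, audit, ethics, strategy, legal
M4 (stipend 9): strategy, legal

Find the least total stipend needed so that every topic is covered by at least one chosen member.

M2, M3 cover every topic at stipend 5 + 2 = 7.
Any cover uses at least 2 members; among all covering selections none totals below 7.

7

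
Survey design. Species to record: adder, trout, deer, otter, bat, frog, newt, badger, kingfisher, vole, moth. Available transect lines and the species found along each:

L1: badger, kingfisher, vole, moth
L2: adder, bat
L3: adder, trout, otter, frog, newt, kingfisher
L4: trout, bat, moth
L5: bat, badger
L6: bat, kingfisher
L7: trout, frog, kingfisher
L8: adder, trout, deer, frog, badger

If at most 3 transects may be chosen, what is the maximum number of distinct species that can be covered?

10

Choosing L1, L2, L3 covers {adder, trout, otter, bat, frog, newt, badger, kingfisher, vole, moth} — 10 species.
No choice of 3 transects does better; here deer is left uncovered.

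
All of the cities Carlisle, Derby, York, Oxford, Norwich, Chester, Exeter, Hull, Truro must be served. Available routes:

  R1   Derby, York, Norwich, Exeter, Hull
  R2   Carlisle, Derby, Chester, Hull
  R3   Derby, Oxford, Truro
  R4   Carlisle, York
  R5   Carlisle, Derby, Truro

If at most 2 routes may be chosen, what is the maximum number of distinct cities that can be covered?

7

Choosing R1, R2 covers {Carlisle, Derby, York, Norwich, Chester, Exeter, Hull} — 7 cities.
No choice of 2 routes does better; here Oxford, Truro are left uncovered.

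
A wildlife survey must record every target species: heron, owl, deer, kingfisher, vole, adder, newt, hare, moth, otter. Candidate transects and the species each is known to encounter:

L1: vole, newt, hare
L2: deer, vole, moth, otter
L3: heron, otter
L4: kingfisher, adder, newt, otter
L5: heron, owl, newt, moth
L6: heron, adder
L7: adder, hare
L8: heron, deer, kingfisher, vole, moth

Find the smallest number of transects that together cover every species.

4

L1, L2, L4, L5 together cover {heron, owl, deer, kingfisher, vole, adder, newt, hare, moth, otter} — every species.
No 3 of the 8 transects cover everything (all 56 triples fall short), so 4 is minimum.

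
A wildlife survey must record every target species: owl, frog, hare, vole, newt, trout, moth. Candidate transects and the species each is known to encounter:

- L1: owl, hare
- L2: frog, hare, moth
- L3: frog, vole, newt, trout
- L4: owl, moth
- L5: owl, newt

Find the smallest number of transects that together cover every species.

L1, L2, L3 together cover {owl, frog, hare, vole, newt, trout, moth} — every species.
No 2 of the 5 transects cover everything (all 10 pairs fall short), so 3 is minimum.

3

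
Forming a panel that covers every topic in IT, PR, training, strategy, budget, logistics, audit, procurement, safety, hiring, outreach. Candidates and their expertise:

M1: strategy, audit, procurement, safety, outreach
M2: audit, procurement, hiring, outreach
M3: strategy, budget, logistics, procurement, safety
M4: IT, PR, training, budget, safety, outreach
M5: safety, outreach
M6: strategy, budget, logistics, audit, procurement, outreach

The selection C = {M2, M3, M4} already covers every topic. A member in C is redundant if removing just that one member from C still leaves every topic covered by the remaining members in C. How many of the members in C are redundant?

0

Drop M2: audit, hiring uncovered — not redundant.
Drop M3: strategy, logistics uncovered — not redundant.
Drop M4: IT, PR, training uncovered — not redundant.
None of the members in C is redundant.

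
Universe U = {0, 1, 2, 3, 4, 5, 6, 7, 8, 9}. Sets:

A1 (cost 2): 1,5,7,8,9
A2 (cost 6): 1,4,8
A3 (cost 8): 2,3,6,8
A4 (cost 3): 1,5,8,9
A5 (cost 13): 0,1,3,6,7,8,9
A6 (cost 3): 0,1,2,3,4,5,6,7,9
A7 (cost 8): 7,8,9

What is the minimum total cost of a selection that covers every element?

5

A1, A6 cover every element at cost 2 + 3 = 5.
Any cover uses at least 2 sets; among all covering selections none totals below 5.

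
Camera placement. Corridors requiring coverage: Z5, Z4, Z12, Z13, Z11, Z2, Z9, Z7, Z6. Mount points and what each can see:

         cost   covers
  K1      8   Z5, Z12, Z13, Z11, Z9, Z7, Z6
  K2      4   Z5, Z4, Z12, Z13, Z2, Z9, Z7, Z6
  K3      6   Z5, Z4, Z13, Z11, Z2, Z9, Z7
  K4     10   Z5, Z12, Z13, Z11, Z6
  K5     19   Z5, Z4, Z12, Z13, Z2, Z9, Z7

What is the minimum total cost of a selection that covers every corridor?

10

K2, K3 cover every corridor at cost 4 + 6 = 10.
Any cover uses at least 2 camera mounts; among all covering selections none totals below 10.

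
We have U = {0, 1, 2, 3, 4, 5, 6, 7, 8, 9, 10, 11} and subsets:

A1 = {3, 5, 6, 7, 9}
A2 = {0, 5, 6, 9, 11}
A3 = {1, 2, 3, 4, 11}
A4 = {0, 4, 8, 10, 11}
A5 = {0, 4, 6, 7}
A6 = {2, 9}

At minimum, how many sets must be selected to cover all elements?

A1, A3, A4 together cover {0, 1, 2, 3, 4, 5, 6, 7, 8, 9, 10, 11} — every element.
No 2 of the 6 sets cover everything (all 15 pairs fall short), so 3 is minimum.

3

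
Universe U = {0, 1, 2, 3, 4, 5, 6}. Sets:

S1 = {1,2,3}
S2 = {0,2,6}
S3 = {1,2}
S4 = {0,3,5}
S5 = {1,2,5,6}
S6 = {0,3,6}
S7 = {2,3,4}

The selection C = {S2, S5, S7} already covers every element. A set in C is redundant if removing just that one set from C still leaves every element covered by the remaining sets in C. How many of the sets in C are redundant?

Drop S2: 0 uncovered — not redundant.
Drop S5: 1, 5 uncovered — not redundant.
Drop S7: 3, 4 uncovered — not redundant.
None of the sets in C is redundant.

0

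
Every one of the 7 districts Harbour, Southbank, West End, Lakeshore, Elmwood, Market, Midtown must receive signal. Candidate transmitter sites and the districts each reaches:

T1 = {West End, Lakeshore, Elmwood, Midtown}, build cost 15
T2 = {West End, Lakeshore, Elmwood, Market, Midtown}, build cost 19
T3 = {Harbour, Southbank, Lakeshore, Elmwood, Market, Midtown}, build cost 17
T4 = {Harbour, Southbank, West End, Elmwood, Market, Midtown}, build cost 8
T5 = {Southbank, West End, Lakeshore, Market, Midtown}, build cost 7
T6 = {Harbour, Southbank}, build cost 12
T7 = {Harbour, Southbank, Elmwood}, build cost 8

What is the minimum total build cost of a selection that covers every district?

T4, T5 cover every district at build cost 8 + 7 = 15.
Any cover uses at least 2 transmitter sites; among all covering selections none totals below 15.

15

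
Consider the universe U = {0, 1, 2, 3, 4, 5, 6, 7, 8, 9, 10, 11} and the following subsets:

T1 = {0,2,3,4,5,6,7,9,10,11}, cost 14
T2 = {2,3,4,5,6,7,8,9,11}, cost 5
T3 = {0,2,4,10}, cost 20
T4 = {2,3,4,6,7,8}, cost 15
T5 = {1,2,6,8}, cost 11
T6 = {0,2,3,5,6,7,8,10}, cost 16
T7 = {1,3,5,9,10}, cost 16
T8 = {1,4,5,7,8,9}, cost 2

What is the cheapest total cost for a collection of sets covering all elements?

16

T1, T8 cover every element at cost 14 + 2 = 16.
Any cover uses at least 2 sets; among all covering selections none totals below 16.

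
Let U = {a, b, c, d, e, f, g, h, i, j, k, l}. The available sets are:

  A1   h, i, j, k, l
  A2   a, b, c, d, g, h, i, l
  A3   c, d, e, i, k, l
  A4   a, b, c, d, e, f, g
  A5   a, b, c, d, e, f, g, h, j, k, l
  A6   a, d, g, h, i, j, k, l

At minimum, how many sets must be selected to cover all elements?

A1, A4 together cover {a, b, c, d, e, f, g, h, i, j, k, l} — every element.
No single set contains all 12 elements, so 2 is optimal.

2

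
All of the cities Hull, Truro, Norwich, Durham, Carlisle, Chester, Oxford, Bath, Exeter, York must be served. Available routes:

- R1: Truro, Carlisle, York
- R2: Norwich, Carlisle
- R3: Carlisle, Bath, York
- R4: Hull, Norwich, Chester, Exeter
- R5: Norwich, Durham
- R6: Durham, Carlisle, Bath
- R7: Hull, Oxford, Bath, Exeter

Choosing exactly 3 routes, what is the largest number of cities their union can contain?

Choosing R1, R4, R6 covers {Hull, Truro, Norwich, Durham, Carlisle, Chester, Bath, Exeter, York} — 9 cities.
No choice of 3 routes does better; here Oxford is left uncovered.

9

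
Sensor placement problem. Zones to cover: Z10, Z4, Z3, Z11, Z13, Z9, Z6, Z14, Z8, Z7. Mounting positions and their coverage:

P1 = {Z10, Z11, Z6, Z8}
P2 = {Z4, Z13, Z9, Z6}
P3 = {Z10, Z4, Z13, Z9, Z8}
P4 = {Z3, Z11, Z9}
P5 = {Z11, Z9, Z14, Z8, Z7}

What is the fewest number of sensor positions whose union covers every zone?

4

P1, P2, P4, P5 together cover {Z10, Z4, Z3, Z11, Z13, Z9, Z6, Z14, Z8, Z7} — every zone.
No 3 of the 5 sensor positions cover everything (all 10 triples fall short), so 4 is minimum.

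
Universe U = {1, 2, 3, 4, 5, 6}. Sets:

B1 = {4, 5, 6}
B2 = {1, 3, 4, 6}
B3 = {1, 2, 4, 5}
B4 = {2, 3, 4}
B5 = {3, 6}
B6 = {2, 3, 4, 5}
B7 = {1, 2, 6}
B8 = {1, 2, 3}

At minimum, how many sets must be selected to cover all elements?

2

B1, B8 together cover {1, 2, 3, 4, 5, 6} — every element.
No single set contains all 6 elements, so 2 is optimal.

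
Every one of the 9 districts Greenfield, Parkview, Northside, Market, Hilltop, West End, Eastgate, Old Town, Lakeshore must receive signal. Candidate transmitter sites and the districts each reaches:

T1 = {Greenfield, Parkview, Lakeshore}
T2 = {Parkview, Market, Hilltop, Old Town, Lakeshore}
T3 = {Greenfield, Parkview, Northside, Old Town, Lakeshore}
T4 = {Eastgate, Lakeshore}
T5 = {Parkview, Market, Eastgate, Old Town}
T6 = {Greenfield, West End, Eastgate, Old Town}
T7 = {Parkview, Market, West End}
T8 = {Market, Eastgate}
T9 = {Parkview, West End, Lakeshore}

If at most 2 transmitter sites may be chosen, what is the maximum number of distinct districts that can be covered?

Choosing T2, T6 covers {Greenfield, Parkview, Market, Hilltop, West End, Eastgate, Old Town, Lakeshore} — 8 districts.
No choice of 2 transmitter sites does better; here Northside is left uncovered.

8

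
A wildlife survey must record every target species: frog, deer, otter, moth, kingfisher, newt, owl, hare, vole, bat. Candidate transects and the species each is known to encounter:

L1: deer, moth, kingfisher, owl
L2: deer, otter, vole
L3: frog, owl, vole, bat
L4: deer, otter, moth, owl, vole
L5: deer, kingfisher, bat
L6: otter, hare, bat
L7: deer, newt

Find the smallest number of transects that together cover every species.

L1, L3, L6, L7 together cover {frog, deer, otter, moth, kingfisher, newt, owl, hare, vole, bat} — every species.
No 3 of the 7 transects cover everything (all 35 triples fall short), so 4 is minimum.

4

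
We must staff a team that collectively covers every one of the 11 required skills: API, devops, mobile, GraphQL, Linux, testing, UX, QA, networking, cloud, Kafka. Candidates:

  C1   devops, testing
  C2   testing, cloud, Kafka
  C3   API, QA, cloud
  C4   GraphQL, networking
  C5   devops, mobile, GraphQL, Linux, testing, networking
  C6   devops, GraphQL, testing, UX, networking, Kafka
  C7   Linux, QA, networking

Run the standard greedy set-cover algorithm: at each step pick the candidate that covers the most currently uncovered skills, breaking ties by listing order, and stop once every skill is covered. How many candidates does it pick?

Pick 1: C5 covers 6 new skills (devops, mobile, GraphQL, Linux, testing, networking).
Pick 2: C3 covers 3 new skills (API, QA, cloud).
Pick 3: C6 covers 2 new skills (UX, Kafka).
Greedy uses 3 candidates.

3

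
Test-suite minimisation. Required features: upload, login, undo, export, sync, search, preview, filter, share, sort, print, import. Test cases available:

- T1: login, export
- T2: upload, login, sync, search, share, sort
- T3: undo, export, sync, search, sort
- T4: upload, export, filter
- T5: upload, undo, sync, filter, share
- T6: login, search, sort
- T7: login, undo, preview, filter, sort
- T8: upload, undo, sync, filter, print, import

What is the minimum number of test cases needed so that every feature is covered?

T1, T2, T7, T8 together cover {upload, login, undo, export, sync, search, preview, filter, share, sort, print, import} — every feature.
No 3 of the 8 test cases cover everything (all 56 triples fall short), so 4 is minimum.

4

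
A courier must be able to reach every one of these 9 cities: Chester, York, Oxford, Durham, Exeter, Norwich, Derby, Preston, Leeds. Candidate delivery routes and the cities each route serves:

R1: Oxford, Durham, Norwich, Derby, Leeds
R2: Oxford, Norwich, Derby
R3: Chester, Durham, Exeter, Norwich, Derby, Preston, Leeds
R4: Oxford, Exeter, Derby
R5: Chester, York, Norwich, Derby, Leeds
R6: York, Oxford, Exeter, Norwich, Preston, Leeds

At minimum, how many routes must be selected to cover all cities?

2

R3, R6 together cover {Chester, York, Oxford, Durham, Exeter, Norwich, Derby, Preston, Leeds} — every city.
No single route contains all 9 cities, so 2 is optimal.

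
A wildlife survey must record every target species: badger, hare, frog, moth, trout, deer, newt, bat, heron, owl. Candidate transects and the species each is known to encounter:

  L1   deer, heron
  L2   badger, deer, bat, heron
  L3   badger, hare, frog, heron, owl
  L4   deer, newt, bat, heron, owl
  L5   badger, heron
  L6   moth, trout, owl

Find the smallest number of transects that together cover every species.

3

L3, L4, L6 together cover {badger, hare, frog, moth, trout, deer, newt, bat, heron, owl} — every species.
No 2 of the 6 transects cover everything (all 15 pairs fall short), so 3 is minimum.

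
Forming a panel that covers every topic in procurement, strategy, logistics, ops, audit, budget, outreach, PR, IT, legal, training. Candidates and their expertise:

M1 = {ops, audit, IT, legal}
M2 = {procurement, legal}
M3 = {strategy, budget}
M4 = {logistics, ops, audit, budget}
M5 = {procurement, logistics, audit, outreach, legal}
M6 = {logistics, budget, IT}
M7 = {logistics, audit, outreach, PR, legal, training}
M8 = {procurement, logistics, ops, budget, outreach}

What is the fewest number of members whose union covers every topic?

4

M1, M2, M3, M7 together cover {procurement, strategy, logistics, ops, audit, budget, outreach, PR, IT, legal, training} — every topic.
No 3 of the 8 members cover everything (all 56 triples fall short), so 4 is minimum.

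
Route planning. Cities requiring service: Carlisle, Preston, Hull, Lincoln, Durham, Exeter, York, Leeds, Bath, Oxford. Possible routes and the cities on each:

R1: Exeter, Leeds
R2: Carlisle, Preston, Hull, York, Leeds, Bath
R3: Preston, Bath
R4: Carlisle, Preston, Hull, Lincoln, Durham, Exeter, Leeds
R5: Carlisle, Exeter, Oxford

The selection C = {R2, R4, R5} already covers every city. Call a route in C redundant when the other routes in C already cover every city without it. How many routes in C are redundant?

Drop R2: York, Bath uncovered — not redundant.
Drop R4: Lincoln, Durham uncovered — not redundant.
Drop R5: Oxford uncovered — not redundant.
None of the routes in C is redundant.

0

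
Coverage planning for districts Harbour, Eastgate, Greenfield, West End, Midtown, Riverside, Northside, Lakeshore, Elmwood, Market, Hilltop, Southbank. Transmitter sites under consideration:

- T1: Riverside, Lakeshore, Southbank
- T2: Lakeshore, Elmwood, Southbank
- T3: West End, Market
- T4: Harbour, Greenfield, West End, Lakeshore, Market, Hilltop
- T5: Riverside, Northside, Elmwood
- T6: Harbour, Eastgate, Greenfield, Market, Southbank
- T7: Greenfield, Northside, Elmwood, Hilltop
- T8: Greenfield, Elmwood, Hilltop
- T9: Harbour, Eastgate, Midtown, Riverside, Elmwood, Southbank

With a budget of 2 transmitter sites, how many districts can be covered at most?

Choosing T4, T9 covers {Harbour, Eastgate, Greenfield, West End, Midtown, Riverside, Lakeshore, Elmwood, Market, Hilltop, Southbank} — 11 districts.
No choice of 2 transmitter sites does better; here Northside is left uncovered.

11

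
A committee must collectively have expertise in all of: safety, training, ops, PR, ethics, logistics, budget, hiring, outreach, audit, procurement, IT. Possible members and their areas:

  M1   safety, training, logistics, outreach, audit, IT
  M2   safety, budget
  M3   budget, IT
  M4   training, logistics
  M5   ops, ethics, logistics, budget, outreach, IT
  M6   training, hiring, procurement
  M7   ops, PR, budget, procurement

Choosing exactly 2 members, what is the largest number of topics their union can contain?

10

Choosing M1, M7 covers {safety, training, ops, PR, logistics, budget, outreach, audit, procurement, IT} — 10 topics.
No choice of 2 members does better; here ethics, hiring are left uncovered.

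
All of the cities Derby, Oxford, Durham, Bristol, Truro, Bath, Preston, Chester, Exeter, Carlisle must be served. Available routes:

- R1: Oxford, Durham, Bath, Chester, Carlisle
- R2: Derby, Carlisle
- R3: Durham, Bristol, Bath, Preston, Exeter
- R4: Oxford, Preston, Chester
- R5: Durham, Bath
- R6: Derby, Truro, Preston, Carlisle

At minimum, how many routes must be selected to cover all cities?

3

R1, R3, R6 together cover {Derby, Oxford, Durham, Bristol, Truro, Bath, Preston, Chester, Exeter, Carlisle} — every city.
No 2 of the 6 routes cover everything (all 15 pairs fall short), so 3 is minimum.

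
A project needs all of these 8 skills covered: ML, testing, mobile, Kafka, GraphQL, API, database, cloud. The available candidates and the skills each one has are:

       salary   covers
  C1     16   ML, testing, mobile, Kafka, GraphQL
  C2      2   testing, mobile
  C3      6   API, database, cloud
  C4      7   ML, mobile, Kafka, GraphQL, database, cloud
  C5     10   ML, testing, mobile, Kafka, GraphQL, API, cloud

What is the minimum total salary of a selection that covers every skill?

15

C2, C3, C4 cover every skill at salary 2 + 6 + 7 = 15.
Any cover uses at least 2 candidates; among all covering selections none totals below 15.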